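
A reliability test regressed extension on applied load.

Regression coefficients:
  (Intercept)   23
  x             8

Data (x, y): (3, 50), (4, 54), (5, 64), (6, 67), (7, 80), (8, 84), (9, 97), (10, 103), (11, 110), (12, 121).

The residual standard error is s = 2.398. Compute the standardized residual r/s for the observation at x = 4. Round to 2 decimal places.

ŷ = 23 + 8·4 = 55
r = 54 − 55 = -1
r/s = -1 / 2.398 = -0.42

-0.42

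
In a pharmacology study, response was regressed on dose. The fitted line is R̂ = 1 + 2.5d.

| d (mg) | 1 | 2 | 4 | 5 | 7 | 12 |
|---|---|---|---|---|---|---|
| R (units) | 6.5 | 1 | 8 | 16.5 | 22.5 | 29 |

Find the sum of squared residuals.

d=1: R̂ = 1 + 2.5·1 = 3.5; e = 6.5 − 3.5 = 3
d=2: R̂ = 1 + 2.5·2 = 6; e = 1 − 6 = -5
d=4: R̂ = 1 + 2.5·4 = 11; e = 8 − 11 = -3
d=5: R̂ = 1 + 2.5·5 = 13.5; e = 16.5 − 13.5 = 3
d=7: R̂ = 1 + 2.5·7 = 18.5; e = 22.5 − 18.5 = 4
d=12: R̂ = 1 + 2.5·12 = 31; e = 29 − 31 = -2
SSE = 9 + 25 + 9 + 9 + 16 + 4 = 72

SSE = 72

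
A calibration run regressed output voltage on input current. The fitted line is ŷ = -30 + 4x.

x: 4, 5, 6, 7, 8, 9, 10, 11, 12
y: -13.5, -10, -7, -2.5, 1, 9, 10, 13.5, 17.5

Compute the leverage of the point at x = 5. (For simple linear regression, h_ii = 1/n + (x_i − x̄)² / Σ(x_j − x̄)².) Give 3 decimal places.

x̄ = (4 + 5 + 6 + 7 + 8 + 9 + 10 + 11 + 12)/9 = 8
Σ(x − x̄)² = 16 + 9 + 4 + 1 + 0 + 1 + 4 + 9 + 16 = 60
h = 1/9 + (-3)²/60 = 0.111111 + 0.15 = 0.261

h = 0.261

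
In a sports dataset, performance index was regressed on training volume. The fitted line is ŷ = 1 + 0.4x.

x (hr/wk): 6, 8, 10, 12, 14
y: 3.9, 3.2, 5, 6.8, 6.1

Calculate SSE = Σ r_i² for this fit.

SSE = 2.5

x=6: ŷ = 1 + 0.4·6 = 3.4; r = 3.9 − 3.4 = 0.5
x=8: ŷ = 1 + 0.4·8 = 4.2; r = 3.2 − 4.2 = -1
x=10: ŷ = 1 + 0.4·10 = 5; r = 5 − 5 = 0
x=12: ŷ = 1 + 0.4·12 = 5.8; r = 6.8 − 5.8 = 1
x=14: ŷ = 1 + 0.4·14 = 6.6; r = 6.1 − 6.6 = -0.5
SSE = 0.25 + 1 + 0 + 1 + 0.25 = 2.5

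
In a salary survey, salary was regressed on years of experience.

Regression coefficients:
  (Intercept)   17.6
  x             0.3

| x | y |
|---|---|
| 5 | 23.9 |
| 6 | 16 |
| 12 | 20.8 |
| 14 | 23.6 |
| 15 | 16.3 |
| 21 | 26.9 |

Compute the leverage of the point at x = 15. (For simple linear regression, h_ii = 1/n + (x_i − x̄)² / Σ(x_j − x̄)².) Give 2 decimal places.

h = 0.21

x̄ = (5 + 6 + 12 + 14 + 15 + 21)/6 = 12.1667
Σ(x − x̄)² = 51.3611 + 38.0278 + 0.0277778 + 3.36111 + 8.02778 + 78.0278 = 178.833
h = 1/6 + (2.83333)²/178.833 = 0.166667 + 0.0448897 = 0.21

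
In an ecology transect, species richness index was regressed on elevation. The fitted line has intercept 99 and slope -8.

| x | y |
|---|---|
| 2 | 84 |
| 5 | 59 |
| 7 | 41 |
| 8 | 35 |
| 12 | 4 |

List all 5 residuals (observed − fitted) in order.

1, 0, -2, 0, 1

x=2: ŷ = 99 − 8·2 = 83; r = 84 − 83 = 1
x=5: ŷ = 99 − 8·5 = 59; r = 59 − 59 = 0
x=7: ŷ = 99 − 8·7 = 43; r = 41 − 43 = -2
x=8: ŷ = 99 − 8·8 = 35; r = 35 − 35 = 0
x=12: ŷ = 99 − 8·12 = 3; r = 4 − 3 = 1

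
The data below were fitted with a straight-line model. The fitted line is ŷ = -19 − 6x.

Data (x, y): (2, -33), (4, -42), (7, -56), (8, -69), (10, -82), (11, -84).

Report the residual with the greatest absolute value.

r = 5

x=2: ŷ = -19 − 6·2 = -31; r = -33 − (-31) = -2
x=4: ŷ = -19 − 6·4 = -43; r = -42 − (-43) = 1
x=7: ŷ = -19 − 6·7 = -61; r = -56 − (-61) = 5
x=8: ŷ = -19 − 6·8 = -67; r = -69 − (-67) = -2
x=10: ŷ = -19 − 6·10 = -79; r = -82 − (-79) = -3
x=11: ŷ = -19 − 6·11 = -85; r = -84 − (-85) = 1
Largest |r| is 5 at x = 7, residual 5.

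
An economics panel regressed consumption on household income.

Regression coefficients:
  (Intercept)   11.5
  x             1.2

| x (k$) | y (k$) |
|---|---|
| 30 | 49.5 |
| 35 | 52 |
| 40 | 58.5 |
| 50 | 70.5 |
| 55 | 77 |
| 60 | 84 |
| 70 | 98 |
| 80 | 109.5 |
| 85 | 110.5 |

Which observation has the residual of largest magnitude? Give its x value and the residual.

x=30: ŷ = 11.5 + 1.2·30 = 47.5; r = 49.5 − 47.5 = 2
x=35: ŷ = 11.5 + 1.2·35 = 53.5; r = 52 − 53.5 = -1.5
x=40: ŷ = 11.5 + 1.2·40 = 59.5; r = 58.5 − 59.5 = -1
x=50: ŷ = 11.5 + 1.2·50 = 71.5; r = 70.5 − 71.5 = -1
x=55: ŷ = 11.5 + 1.2·55 = 77.5; r = 77 − 77.5 = -0.5
x=60: ŷ = 11.5 + 1.2·60 = 83.5; r = 84 − 83.5 = 0.5
x=70: ŷ = 11.5 + 1.2·70 = 95.5; r = 98 − 95.5 = 2.5
x=80: ŷ = 11.5 + 1.2·80 = 107.5; r = 109.5 − 107.5 = 2
x=85: ŷ = 11.5 + 1.2·85 = 113.5; r = 110.5 − 113.5 = -3
Largest |r| is 3 at x = 85, residual -3.

x = 85, r = -3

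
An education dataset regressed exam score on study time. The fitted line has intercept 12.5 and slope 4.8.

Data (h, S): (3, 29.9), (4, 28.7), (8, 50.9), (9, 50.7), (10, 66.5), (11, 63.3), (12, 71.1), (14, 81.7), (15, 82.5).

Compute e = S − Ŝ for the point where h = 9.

Ŝ = 12.5 + 4.8·9 = 55.7
e = 50.7 − 55.7 = -5

e = -5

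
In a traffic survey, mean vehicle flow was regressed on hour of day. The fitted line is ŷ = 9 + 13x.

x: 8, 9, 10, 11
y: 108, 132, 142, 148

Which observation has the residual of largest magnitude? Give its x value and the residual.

x = 9, e = 6

x=8: ŷ = 9 + 13·8 = 113; e = 108 − 113 = -5
x=9: ŷ = 9 + 13·9 = 126; e = 132 − 126 = 6
x=10: ŷ = 9 + 13·10 = 139; e = 142 − 139 = 3
x=11: ŷ = 9 + 13·11 = 152; e = 148 − 152 = -4
Largest |e| is 6 at x = 9, residual 6.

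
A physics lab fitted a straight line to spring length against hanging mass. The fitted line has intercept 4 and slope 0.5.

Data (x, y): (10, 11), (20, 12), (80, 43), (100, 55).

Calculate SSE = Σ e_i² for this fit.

SSE = 10

x=10: ŷ = 4 + 0.5·10 = 9; e = 11 − 9 = 2
x=20: ŷ = 4 + 0.5·20 = 14; e = 12 − 14 = -2
x=80: ŷ = 4 + 0.5·80 = 44; e = 43 − 44 = -1
x=100: ŷ = 4 + 0.5·100 = 54; e = 55 − 54 = 1
SSE = 4 + 4 + 1 + 1 = 10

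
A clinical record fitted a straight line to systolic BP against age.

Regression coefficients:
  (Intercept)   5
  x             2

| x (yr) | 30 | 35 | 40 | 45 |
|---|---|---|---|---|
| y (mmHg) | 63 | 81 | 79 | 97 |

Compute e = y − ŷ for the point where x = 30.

e = -2

ŷ = 5 + 2·30 = 65
e = 63 − 65 = -2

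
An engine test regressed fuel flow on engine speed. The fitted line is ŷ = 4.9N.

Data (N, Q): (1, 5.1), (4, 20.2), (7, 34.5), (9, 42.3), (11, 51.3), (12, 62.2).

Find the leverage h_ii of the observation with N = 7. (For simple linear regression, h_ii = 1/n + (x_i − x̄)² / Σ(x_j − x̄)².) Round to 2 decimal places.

N̄ = (1 + 4 + 7 + 9 + 11 + 12)/6 = 7.33333
Σ(N − N̄)² = 40.1111 + 11.1111 + 0.111111 + 2.77778 + 13.4444 + 21.7778 = 89.3333
h = 1/6 + (-0.333333)²/89.3333 = 0.166667 + 0.00124378 = 0.17

h = 0.17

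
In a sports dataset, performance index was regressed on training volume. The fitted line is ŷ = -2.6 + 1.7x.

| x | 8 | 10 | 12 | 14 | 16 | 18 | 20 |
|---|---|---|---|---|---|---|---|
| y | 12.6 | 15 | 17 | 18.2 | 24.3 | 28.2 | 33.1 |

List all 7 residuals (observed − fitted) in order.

1.6, 0.6, -0.8, -3, -0.3, 0.2, 1.7

x=8: ŷ = -2.6 + 1.7·8 = 11; r = 12.6 − 11 = 1.6
x=10: ŷ = -2.6 + 1.7·10 = 14.4; r = 15 − 14.4 = 0.6
x=12: ŷ = -2.6 + 1.7·12 = 17.8; r = 17 − 17.8 = -0.8
x=14: ŷ = -2.6 + 1.7·14 = 21.2; r = 18.2 − 21.2 = -3
x=16: ŷ = -2.6 + 1.7·16 = 24.6; r = 24.3 − 24.6 = -0.3
x=18: ŷ = -2.6 + 1.7·18 = 28; r = 28.2 − 28 = 0.2
x=20: ŷ = -2.6 + 1.7·20 = 31.4; r = 33.1 − 31.4 = 1.7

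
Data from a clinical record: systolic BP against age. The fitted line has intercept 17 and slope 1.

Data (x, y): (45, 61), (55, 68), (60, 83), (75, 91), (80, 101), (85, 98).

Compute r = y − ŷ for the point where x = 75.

r = -1

ŷ = 17 + 75 = 92
r = 91 − 92 = -1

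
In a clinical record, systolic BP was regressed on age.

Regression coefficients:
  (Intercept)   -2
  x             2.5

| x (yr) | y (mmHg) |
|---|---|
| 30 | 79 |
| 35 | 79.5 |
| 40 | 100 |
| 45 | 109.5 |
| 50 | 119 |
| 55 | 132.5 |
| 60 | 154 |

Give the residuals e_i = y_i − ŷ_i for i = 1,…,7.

x=30: ŷ = -2 + 2.5·30 = 73; e = 79 − 73 = 6
x=35: ŷ = -2 + 2.5·35 = 85.5; e = 79.5 − 85.5 = -6
x=40: ŷ = -2 + 2.5·40 = 98; e = 100 − 98 = 2
x=45: ŷ = -2 + 2.5·45 = 110.5; e = 109.5 − 110.5 = -1
x=50: ŷ = -2 + 2.5·50 = 123; e = 119 − 123 = -4
x=55: ŷ = -2 + 2.5·55 = 135.5; e = 132.5 − 135.5 = -3
x=60: ŷ = -2 + 2.5·60 = 148; e = 154 − 148 = 6

6, -6, 2, -1, -4, -3, 6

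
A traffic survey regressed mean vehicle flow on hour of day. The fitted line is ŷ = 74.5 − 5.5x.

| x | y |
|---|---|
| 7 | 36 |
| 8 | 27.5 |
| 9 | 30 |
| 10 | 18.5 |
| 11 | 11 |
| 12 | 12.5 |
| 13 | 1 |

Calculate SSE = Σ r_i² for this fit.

SSE = 64

x=7: ŷ = 74.5 − 5.5·7 = 36; r = 36 − 36 = 0
x=8: ŷ = 74.5 − 5.5·8 = 30.5; r = 27.5 − 30.5 = -3
x=9: ŷ = 74.5 − 5.5·9 = 25; r = 30 − 25 = 5
x=10: ŷ = 74.5 − 5.5·10 = 19.5; r = 18.5 − 19.5 = -1
x=11: ŷ = 74.5 − 5.5·11 = 14; r = 11 − 14 = -3
x=12: ŷ = 74.5 − 5.5·12 = 8.5; r = 12.5 − 8.5 = 4
x=13: ŷ = 74.5 − 5.5·13 = 3; r = 1 − 3 = -2
SSE = 0 + 9 + 25 + 1 + 9 + 16 + 4 = 64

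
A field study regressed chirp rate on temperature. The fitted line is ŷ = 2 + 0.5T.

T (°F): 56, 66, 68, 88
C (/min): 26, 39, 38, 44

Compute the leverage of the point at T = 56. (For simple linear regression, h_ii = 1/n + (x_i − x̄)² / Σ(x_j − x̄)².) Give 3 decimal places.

T̄ = (56 + 66 + 68 + 88)/4 = 69.5
Σ(T − T̄)² = 182.25 + 12.25 + 2.25 + 342.25 = 539
h = 1/4 + (-13.5)²/539 = 0.25 + 0.338126 = 0.588

h = 0.588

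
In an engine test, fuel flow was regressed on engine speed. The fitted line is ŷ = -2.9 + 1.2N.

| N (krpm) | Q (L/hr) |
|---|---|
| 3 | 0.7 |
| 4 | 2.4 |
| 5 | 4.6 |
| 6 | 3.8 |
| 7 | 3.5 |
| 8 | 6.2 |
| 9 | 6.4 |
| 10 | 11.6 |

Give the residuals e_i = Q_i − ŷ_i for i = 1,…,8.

0, 0.5, 1.5, -0.5, -2, -0.5, -1.5, 2.5

N=3: ŷ = -2.9 + 1.2·3 = 0.7; e = 0.7 − 0.7 = 0
N=4: ŷ = -2.9 + 1.2·4 = 1.9; e = 2.4 − 1.9 = 0.5
N=5: ŷ = -2.9 + 1.2·5 = 3.1; e = 4.6 − 3.1 = 1.5
N=6: ŷ = -2.9 + 1.2·6 = 4.3; e = 3.8 − 4.3 = -0.5
N=7: ŷ = -2.9 + 1.2·7 = 5.5; e = 3.5 − 5.5 = -2
N=8: ŷ = -2.9 + 1.2·8 = 6.7; e = 6.2 − 6.7 = -0.5
N=9: ŷ = -2.9 + 1.2·9 = 7.9; e = 6.4 − 7.9 = -1.5
N=10: ŷ = -2.9 + 1.2·10 = 9.1; e = 11.6 − 9.1 = 2.5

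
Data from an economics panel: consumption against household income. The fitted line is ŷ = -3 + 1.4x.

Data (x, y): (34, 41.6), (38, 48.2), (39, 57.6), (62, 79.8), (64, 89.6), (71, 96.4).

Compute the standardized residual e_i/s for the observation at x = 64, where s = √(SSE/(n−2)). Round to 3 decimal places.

0.697

x=34: ŷ = -3 + 1.4·34 = 44.6; e = 41.6 − 44.6 = -3
x=38: ŷ = -3 + 1.4·38 = 50.2; e = 48.2 − 50.2 = -2
x=39: ŷ = -3 + 1.4·39 = 51.6; e = 57.6 − 51.6 = 6
x=62: ŷ = -3 + 1.4·62 = 83.8; e = 79.8 − 83.8 = -4
x=64: ŷ = -3 + 1.4·64 = 86.6; e = 89.6 − 86.6 = 3
x=71: ŷ = -3 + 1.4·71 = 96.4; e = 96.4 − 96.4 = 0
SSE = 9 + 4 + 36 + 16 + 9 + 0 = 74
s = √(74/4) = 4.30116
e/s = 3 / 4.30116 = 0.697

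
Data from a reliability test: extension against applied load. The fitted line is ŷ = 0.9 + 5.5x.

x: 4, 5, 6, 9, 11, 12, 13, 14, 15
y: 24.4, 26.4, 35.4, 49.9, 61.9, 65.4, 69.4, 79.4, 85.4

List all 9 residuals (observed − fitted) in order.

1.5, -2, 1.5, -0.5, 0.5, -1.5, -3, 1.5, 2

x=4: ŷ = 0.9 + 5.5·4 = 22.9; e = 24.4 − 22.9 = 1.5
x=5: ŷ = 0.9 + 5.5·5 = 28.4; e = 26.4 − 28.4 = -2
x=6: ŷ = 0.9 + 5.5·6 = 33.9; e = 35.4 − 33.9 = 1.5
x=9: ŷ = 0.9 + 5.5·9 = 50.4; e = 49.9 − 50.4 = -0.5
x=11: ŷ = 0.9 + 5.5·11 = 61.4; e = 61.9 − 61.4 = 0.5
x=12: ŷ = 0.9 + 5.5·12 = 66.9; e = 65.4 − 66.9 = -1.5
x=13: ŷ = 0.9 + 5.5·13 = 72.4; e = 69.4 − 72.4 = -3
x=14: ŷ = 0.9 + 5.5·14 = 77.9; e = 79.4 − 77.9 = 1.5
x=15: ŷ = 0.9 + 5.5·15 = 83.4; e = 85.4 − 83.4 = 2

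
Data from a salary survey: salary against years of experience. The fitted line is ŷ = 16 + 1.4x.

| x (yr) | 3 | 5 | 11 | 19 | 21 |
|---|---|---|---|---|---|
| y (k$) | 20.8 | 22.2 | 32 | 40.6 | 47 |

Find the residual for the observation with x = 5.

e = -0.8

ŷ = 16 + 1.4·5 = 23
e = 22.2 − 23 = -0.8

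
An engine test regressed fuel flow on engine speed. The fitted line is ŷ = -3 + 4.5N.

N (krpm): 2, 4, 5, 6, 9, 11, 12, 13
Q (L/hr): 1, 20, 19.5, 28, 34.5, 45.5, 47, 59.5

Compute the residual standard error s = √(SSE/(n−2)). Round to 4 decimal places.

N=2: ŷ = -3 + 4.5·2 = 6; e = 1 − 6 = -5
N=4: ŷ = -3 + 4.5·4 = 15; e = 20 − 15 = 5
N=5: ŷ = -3 + 4.5·5 = 19.5; e = 19.5 − 19.5 = 0
N=6: ŷ = -3 + 4.5·6 = 24; e = 28 − 24 = 4
N=9: ŷ = -3 + 4.5·9 = 37.5; e = 34.5 − 37.5 = -3
N=11: ŷ = -3 + 4.5·11 = 46.5; e = 45.5 − 46.5 = -1
N=12: ŷ = -3 + 4.5·12 = 51; e = 47 − 51 = -4
N=13: ŷ = -3 + 4.5·13 = 55.5; e = 59.5 − 55.5 = 4
SSE = 25 + 25 + 0 + 16 + 9 + 1 + 16 + 16 = 108
s = √(108/6) = √18 ≈ 4.2426

s = 4.2426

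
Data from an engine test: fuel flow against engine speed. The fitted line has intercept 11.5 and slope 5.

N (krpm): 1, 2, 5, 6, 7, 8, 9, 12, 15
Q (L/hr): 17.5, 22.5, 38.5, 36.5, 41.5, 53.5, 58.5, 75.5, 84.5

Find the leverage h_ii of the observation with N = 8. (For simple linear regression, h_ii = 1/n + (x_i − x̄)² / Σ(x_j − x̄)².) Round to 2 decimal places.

N̄ = (1 + 2 + 5 + 6 + 7 + 8 + 9 + 12 + 15)/9 = 7.22222
Σ(N − N̄)² = 38.716 + 27.2716 + 4.93827 + 1.49383 + 0.0493827 + 0.604938 + 3.16049 + 22.8272 + 60.4938 = 159.556
h = 1/9 + (0.777778)²/159.556 = 0.111111 + 0.0037914 = 0.11

h = 0.11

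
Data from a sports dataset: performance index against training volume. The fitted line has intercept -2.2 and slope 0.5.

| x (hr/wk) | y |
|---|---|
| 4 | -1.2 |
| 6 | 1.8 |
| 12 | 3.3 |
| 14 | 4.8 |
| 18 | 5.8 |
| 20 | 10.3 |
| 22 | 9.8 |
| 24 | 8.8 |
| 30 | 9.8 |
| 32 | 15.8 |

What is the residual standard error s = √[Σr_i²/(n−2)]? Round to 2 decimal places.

x=4: ŷ = -2.2 + 0.5·4 = -0.2; r = -1.2 − (-0.2) = -1
x=6: ŷ = -2.2 + 0.5·6 = 0.8; r = 1.8 − 0.8 = 1
x=12: ŷ = -2.2 + 0.5·12 = 3.8; r = 3.3 − 3.8 = -0.5
x=14: ŷ = -2.2 + 0.5·14 = 4.8; r = 4.8 − 4.8 = 0
x=18: ŷ = -2.2 + 0.5·18 = 6.8; r = 5.8 − 6.8 = -1
x=20: ŷ = -2.2 + 0.5·20 = 7.8; r = 10.3 − 7.8 = 2.5
x=22: ŷ = -2.2 + 0.5·22 = 8.8; r = 9.8 − 8.8 = 1
x=24: ŷ = -2.2 + 0.5·24 = 9.8; r = 8.8 − 9.8 = -1
x=30: ŷ = -2.2 + 0.5·30 = 12.8; r = 9.8 − 12.8 = -3
x=32: ŷ = -2.2 + 0.5·32 = 13.8; r = 15.8 − 13.8 = 2
SSE = 1 + 1 + 0.25 + 0 + 1 + 6.25 + 1 + 1 + 9 + 4 = 24.5
s = √(24.5/8) = √3.0625 ≈ 1.75

s = 1.75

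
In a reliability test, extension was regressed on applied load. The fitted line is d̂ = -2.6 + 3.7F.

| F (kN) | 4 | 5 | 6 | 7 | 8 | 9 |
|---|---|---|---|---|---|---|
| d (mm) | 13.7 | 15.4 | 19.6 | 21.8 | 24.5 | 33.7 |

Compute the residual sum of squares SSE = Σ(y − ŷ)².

SSE = 20

F=4: d̂ = -2.6 + 3.7·4 = 12.2; e = 13.7 − 12.2 = 1.5
F=5: d̂ = -2.6 + 3.7·5 = 15.9; e = 15.4 − 15.9 = -0.5
F=6: d̂ = -2.6 + 3.7·6 = 19.6; e = 19.6 − 19.6 = 0
F=7: d̂ = -2.6 + 3.7·7 = 23.3; e = 21.8 − 23.3 = -1.5
F=8: d̂ = -2.6 + 3.7·8 = 27; e = 24.5 − 27 = -2.5
F=9: d̂ = -2.6 + 3.7·9 = 30.7; e = 33.7 − 30.7 = 3
SSE = 2.25 + 0.25 + 0 + 2.25 + 6.25 + 9 = 20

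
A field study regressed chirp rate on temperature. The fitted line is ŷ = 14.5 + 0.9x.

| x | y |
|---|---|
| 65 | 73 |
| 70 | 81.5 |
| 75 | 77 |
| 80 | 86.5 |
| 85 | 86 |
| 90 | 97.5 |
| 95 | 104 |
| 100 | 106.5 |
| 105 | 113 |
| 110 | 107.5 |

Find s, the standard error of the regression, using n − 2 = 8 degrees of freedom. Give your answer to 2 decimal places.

s = 4.21

x=65: ŷ = 14.5 + 0.9·65 = 73; e = 73 − 73 = 0
x=70: ŷ = 14.5 + 0.9·70 = 77.5; e = 81.5 − 77.5 = 4
x=75: ŷ = 14.5 + 0.9·75 = 82; e = 77 − 82 = -5
x=80: ŷ = 14.5 + 0.9·80 = 86.5; e = 86.5 − 86.5 = 0
x=85: ŷ = 14.5 + 0.9·85 = 91; e = 86 − 91 = -5
x=90: ŷ = 14.5 + 0.9·90 = 95.5; e = 97.5 − 95.5 = 2
x=95: ŷ = 14.5 + 0.9·95 = 100; e = 104 − 100 = 4
x=100: ŷ = 14.5 + 0.9·100 = 104.5; e = 106.5 − 104.5 = 2
x=105: ŷ = 14.5 + 0.9·105 = 109; e = 113 − 109 = 4
x=110: ŷ = 14.5 + 0.9·110 = 113.5; e = 107.5 − 113.5 = -6
SSE = 0 + 16 + 25 + 0 + 25 + 4 + 16 + 4 + 16 + 36 = 142
s = √(142/8) = √17.75 ≈ 4.21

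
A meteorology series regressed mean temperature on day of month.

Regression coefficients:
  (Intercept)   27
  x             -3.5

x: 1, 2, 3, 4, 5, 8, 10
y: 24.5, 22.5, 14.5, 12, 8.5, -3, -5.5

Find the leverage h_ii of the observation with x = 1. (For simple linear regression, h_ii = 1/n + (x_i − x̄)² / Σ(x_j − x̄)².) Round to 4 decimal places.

x̄ = (1 + 2 + 3 + 4 + 5 + 8 + 10)/7 = 4.71429
Σ(x − x̄)² = 13.7959 + 7.36735 + 2.93878 + 0.510204 + 0.0816327 + 10.7959 + 27.9388 = 63.4286
h = 1/7 + (-3.71429)²/63.4286 = 0.142857 + 0.217503 = 0.3604

h = 0.3604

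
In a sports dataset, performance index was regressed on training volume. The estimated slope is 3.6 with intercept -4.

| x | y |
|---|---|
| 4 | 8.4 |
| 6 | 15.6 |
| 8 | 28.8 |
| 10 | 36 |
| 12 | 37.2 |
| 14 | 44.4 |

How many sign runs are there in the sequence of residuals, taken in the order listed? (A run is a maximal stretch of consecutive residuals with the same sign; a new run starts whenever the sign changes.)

x=4: ŷ = -4 + 3.6·4 = 10.4; r = 8.4 − 10.4 = -2
x=6: ŷ = -4 + 3.6·6 = 17.6; r = 15.6 − 17.6 = -2
x=8: ŷ = -4 + 3.6·8 = 24.8; r = 28.8 − 24.8 = 4
x=10: ŷ = -4 + 3.6·10 = 32; r = 36 − 32 = 4
x=12: ŷ = -4 + 3.6·12 = 39.2; r = 37.2 − 39.2 = -2
x=14: ŷ = -4 + 3.6·14 = 46.4; r = 44.4 − 46.4 = -2
Signs: − − + + − −
Runs: −×2, +×2, −×2 → 3

3 runs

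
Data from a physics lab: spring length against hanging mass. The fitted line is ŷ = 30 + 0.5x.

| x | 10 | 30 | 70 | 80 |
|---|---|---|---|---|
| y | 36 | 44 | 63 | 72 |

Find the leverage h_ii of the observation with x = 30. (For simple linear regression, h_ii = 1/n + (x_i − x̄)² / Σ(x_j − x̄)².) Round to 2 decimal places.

x̄ = (10 + 30 + 70 + 80)/4 = 47.5
Σ(x − x̄)² = 1406.25 + 306.25 + 506.25 + 1056.25 = 3275
h = 1/4 + (-17.5)²/3275 = 0.25 + 0.0935115 = 0.34

h = 0.34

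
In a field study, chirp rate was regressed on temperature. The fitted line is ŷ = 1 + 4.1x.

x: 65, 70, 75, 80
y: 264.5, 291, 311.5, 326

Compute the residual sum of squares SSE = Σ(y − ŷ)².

SSE = 36

x=65: ŷ = 1 + 4.1·65 = 267.5; e = 264.5 − 267.5 = -3
x=70: ŷ = 1 + 4.1·70 = 288; e = 291 − 288 = 3
x=75: ŷ = 1 + 4.1·75 = 308.5; e = 311.5 − 308.5 = 3
x=80: ŷ = 1 + 4.1·80 = 329; e = 326 − 329 = -3
SSE = 9 + 9 + 9 + 9 = 36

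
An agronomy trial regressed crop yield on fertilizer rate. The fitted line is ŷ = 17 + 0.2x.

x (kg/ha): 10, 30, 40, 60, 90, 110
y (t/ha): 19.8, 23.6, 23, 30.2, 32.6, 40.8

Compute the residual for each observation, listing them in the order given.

x=10: ŷ = 17 + 0.2·10 = 19; e = 19.8 − 19 = 0.8
x=30: ŷ = 17 + 0.2·30 = 23; e = 23.6 − 23 = 0.6
x=40: ŷ = 17 + 0.2·40 = 25; e = 23 − 25 = -2
x=60: ŷ = 17 + 0.2·60 = 29; e = 30.2 − 29 = 1.2
x=90: ŷ = 17 + 0.2·90 = 35; e = 32.6 − 35 = -2.4
x=110: ŷ = 17 + 0.2·110 = 39; e = 40.8 − 39 = 1.8

0.8, 0.6, -2, 1.2, -2.4, 1.8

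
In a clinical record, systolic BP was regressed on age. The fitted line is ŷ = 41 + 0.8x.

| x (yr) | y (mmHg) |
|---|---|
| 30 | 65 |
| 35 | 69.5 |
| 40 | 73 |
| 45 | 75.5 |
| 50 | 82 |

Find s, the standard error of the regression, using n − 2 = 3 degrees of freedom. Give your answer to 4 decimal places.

s = 1.0801

x=30: ŷ = 41 + 0.8·30 = 65; r = 65 − 65 = 0
x=35: ŷ = 41 + 0.8·35 = 69; r = 69.5 − 69 = 0.5
x=40: ŷ = 41 + 0.8·40 = 73; r = 73 − 73 = 0
x=45: ŷ = 41 + 0.8·45 = 77; r = 75.5 − 77 = -1.5
x=50: ŷ = 41 + 0.8·50 = 81; r = 82 − 81 = 1
SSE = 0 + 0.25 + 0 + 2.25 + 1 = 3.5
s = √(3.5/3) = √1.16667 ≈ 1.0801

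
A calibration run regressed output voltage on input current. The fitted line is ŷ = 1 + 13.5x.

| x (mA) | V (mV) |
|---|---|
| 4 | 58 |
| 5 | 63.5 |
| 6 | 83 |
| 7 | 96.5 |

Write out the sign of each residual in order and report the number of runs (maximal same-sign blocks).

x=4: ŷ = 1 + 13.5·4 = 55; e = 58 − 55 = 3
x=5: ŷ = 1 + 13.5·5 = 68.5; e = 63.5 − 68.5 = -5
x=6: ŷ = 1 + 13.5·6 = 82; e = 83 − 82 = 1
x=7: ŷ = 1 + 13.5·7 = 95.5; e = 96.5 − 95.5 = 1
Signs: + − + +
Runs: +×1, −×1, +×2 → 3

3 runs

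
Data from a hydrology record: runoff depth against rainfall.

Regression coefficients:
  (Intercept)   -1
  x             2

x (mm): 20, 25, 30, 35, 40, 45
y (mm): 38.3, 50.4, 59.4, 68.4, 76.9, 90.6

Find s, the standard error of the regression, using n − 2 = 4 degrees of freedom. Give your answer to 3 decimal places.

s = 1.576

x=20: ŷ = -1 + 2·20 = 39; e = 38.3 − 39 = -0.7
x=25: ŷ = -1 + 2·25 = 49; e = 50.4 − 49 = 1.4
x=30: ŷ = -1 + 2·30 = 59; e = 59.4 − 59 = 0.4
x=35: ŷ = -1 + 2·35 = 69; e = 68.4 − 69 = -0.6
x=40: ŷ = -1 + 2·40 = 79; e = 76.9 − 79 = -2.1
x=45: ŷ = -1 + 2·45 = 89; e = 90.6 − 89 = 1.6
SSE = 0.49 + 1.96 + 0.16 + 0.36 + 4.41 + 2.56 = 9.94
s = √(9.94/4) = √2.485 ≈ 1.576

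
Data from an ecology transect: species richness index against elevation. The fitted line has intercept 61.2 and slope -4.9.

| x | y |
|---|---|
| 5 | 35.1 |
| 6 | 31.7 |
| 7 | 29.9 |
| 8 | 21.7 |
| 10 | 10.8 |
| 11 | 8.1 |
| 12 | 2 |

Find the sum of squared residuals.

SSE = 14.42

x=5: ŷ = 61.2 − 4.9·5 = 36.7; e = 35.1 − 36.7 = -1.6
x=6: ŷ = 61.2 − 4.9·6 = 31.8; e = 31.7 − 31.8 = -0.1
x=7: ŷ = 61.2 − 4.9·7 = 26.9; e = 29.9 − 26.9 = 3
x=8: ŷ = 61.2 − 4.9·8 = 22; e = 21.7 − 22 = -0.3
x=10: ŷ = 61.2 − 4.9·10 = 12.2; e = 10.8 − 12.2 = -1.4
x=11: ŷ = 61.2 − 4.9·11 = 7.3; e = 8.1 − 7.3 = 0.8
x=12: ŷ = 61.2 − 4.9·12 = 2.4; e = 2 − 2.4 = -0.4
SSE = 2.56 + 0.01 + 9 + 0.09 + 1.96 + 0.64 + 0.16 = 14.42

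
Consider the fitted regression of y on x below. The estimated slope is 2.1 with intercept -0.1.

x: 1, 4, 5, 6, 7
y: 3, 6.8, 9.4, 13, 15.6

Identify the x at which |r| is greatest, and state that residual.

x = 4, r = -1.5

x=1: ŷ = -0.1 + 2.1·1 = 2; r = 3 − 2 = 1
x=4: ŷ = -0.1 + 2.1·4 = 8.3; r = 6.8 − 8.3 = -1.5
x=5: ŷ = -0.1 + 2.1·5 = 10.4; r = 9.4 − 10.4 = -1
x=6: ŷ = -0.1 + 2.1·6 = 12.5; r = 13 − 12.5 = 0.5
x=7: ŷ = -0.1 + 2.1·7 = 14.6; r = 15.6 − 14.6 = 1
Largest |r| is 1.5 at x = 4, residual -1.5.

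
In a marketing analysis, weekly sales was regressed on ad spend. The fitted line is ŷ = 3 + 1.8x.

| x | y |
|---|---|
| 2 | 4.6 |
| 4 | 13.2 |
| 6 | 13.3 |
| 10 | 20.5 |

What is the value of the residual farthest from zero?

x=2: ŷ = 3 + 1.8·2 = 6.6; r = 4.6 − 6.6 = -2
x=4: ŷ = 3 + 1.8·4 = 10.2; r = 13.2 − 10.2 = 3
x=6: ŷ = 3 + 1.8·6 = 13.8; r = 13.3 − 13.8 = -0.5
x=10: ŷ = 3 + 1.8·10 = 21; r = 20.5 − 21 = -0.5
Largest |r| is 3 at x = 4, residual 3.

r = 3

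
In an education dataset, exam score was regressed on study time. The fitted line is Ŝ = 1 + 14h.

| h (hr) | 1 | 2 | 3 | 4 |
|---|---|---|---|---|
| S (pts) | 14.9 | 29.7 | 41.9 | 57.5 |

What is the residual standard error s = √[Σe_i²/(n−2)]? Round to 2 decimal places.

h=1: Ŝ = 1 + 14·1 = 15; e = 14.9 − 15 = -0.1
h=2: Ŝ = 1 + 14·2 = 29; e = 29.7 − 29 = 0.7
h=3: Ŝ = 1 + 14·3 = 43; e = 41.9 − 43 = -1.1
h=4: Ŝ = 1 + 14·4 = 57; e = 57.5 − 57 = 0.5
SSE = 0.01 + 0.49 + 1.21 + 0.25 = 1.96
s = √(1.96/2) = √0.98 ≈ 0.99

s = 0.99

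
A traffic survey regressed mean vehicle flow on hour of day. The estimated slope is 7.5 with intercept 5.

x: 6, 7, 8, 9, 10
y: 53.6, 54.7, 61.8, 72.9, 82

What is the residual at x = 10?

r = 2

ŷ = 5 + 7.5·10 = 80
r = 82 − 80 = 2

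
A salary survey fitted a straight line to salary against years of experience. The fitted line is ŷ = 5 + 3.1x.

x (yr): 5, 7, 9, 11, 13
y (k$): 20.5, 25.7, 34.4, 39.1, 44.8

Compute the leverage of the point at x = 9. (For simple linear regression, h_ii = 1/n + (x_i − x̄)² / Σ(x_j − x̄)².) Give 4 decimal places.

h = 0.2000

x̄ = (5 + 7 + 9 + 11 + 13)/5 = 9
Σ(x − x̄)² = 16 + 4 + 0 + 4 + 16 = 40
h = 1/5 + (0)²/40 = 0.2 + 0 = 0.2000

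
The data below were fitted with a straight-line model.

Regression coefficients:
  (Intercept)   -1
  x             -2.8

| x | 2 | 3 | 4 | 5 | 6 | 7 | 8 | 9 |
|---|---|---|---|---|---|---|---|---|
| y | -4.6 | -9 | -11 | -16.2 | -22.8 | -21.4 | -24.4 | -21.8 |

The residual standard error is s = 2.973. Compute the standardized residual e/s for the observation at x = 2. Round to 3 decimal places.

0.673

ŷ = -1 − 2.8·2 = -6.6
e = -4.6 − (-6.6) = 2
e/s = 2 / 2.973 = 0.673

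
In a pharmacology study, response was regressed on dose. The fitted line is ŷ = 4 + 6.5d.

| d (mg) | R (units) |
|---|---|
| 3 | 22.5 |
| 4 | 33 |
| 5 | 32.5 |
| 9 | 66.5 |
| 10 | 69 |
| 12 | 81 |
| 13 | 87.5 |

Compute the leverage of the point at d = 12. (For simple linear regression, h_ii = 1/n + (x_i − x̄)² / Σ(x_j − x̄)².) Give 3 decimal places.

h = 0.310

d̄ = (3 + 4 + 5 + 9 + 10 + 12 + 13)/7 = 8
Σ(d − d̄)² = 25 + 16 + 9 + 1 + 4 + 16 + 25 = 96
h = 1/7 + (4)²/96 = 0.142857 + 0.166667 = 0.310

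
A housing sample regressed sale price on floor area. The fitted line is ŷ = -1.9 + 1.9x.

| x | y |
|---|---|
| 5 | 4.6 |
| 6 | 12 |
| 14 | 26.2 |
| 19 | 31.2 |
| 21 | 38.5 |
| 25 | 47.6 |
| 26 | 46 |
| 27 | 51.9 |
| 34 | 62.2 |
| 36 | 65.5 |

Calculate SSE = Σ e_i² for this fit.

x=5: ŷ = -1.9 + 1.9·5 = 7.6; e = 4.6 − 7.6 = -3
x=6: ŷ = -1.9 + 1.9·6 = 9.5; e = 12 − 9.5 = 2.5
x=14: ŷ = -1.9 + 1.9·14 = 24.7; e = 26.2 − 24.7 = 1.5
x=19: ŷ = -1.9 + 1.9·19 = 34.2; e = 31.2 − 34.2 = -3
x=21: ŷ = -1.9 + 1.9·21 = 38; e = 38.5 − 38 = 0.5
x=25: ŷ = -1.9 + 1.9·25 = 45.6; e = 47.6 − 45.6 = 2
x=26: ŷ = -1.9 + 1.9·26 = 47.5; e = 46 − 47.5 = -1.5
x=27: ŷ = -1.9 + 1.9·27 = 49.4; e = 51.9 − 49.4 = 2.5
x=34: ŷ = -1.9 + 1.9·34 = 62.7; e = 62.2 − 62.7 = -0.5
x=36: ŷ = -1.9 + 1.9·36 = 66.5; e = 65.5 − 66.5 = -1
SSE = 9 + 6.25 + 2.25 + 9 + 0.25 + 4 + 2.25 + 6.25 + 0.25 + 1 = 40.5

SSE = 40.5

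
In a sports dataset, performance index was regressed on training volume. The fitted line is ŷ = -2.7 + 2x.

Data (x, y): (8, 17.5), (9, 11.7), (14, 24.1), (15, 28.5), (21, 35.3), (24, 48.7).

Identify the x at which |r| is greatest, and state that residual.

x = 8, r = 4.2

x=8: ŷ = -2.7 + 2·8 = 13.3; r = 17.5 − 13.3 = 4.2
x=9: ŷ = -2.7 + 2·9 = 15.3; r = 11.7 − 15.3 = -3.6
x=14: ŷ = -2.7 + 2·14 = 25.3; r = 24.1 − 25.3 = -1.2
x=15: ŷ = -2.7 + 2·15 = 27.3; r = 28.5 − 27.3 = 1.2
x=21: ŷ = -2.7 + 2·21 = 39.3; r = 35.3 − 39.3 = -4
x=24: ŷ = -2.7 + 2·24 = 45.3; r = 48.7 − 45.3 = 3.4
Largest |r| is 4.2 at x = 8, residual 4.2.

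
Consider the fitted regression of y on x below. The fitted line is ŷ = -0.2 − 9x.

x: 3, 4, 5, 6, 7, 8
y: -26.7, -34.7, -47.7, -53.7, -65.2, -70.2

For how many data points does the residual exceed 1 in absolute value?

4

x=3: ŷ = -0.2 − 9·3 = -27.2; e = -26.7 − (-27.2) = 0.5
x=4: ŷ = -0.2 − 9·4 = -36.2; e = -34.7 − (-36.2) = 1.5
x=5: ŷ = -0.2 − 9·5 = -45.2; e = -47.7 − (-45.2) = -2.5
x=6: ŷ = -0.2 − 9·6 = -54.2; e = -53.7 − (-54.2) = 0.5
x=7: ŷ = -0.2 − 9·7 = -63.2; e = -65.2 − (-63.2) = -2
x=8: ŷ = -0.2 − 9·8 = -72.2; e = -70.2 − (-72.2) = 2
|e| > 1: x=4 (|e|=1.5), x=5 (|e|=2.5), x=7 (|e|=2), x=8 (|e|=2) → 4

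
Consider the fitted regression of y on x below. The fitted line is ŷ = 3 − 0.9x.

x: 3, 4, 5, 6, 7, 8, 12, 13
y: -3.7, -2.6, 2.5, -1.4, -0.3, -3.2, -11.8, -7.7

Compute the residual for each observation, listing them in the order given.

x=3: ŷ = 3 − 0.9·3 = 0.3; e = -3.7 − 0.3 = -4
x=4: ŷ = 3 − 0.9·4 = -0.6; e = -2.6 − (-0.6) = -2
x=5: ŷ = 3 − 0.9·5 = -1.5; e = 2.5 − (-1.5) = 4
x=6: ŷ = 3 − 0.9·6 = -2.4; e = -1.4 − (-2.4) = 1
x=7: ŷ = 3 − 0.9·7 = -3.3; e = -0.3 − (-3.3) = 3
x=8: ŷ = 3 − 0.9·8 = -4.2; e = -3.2 − (-4.2) = 1
x=12: ŷ = 3 − 0.9·12 = -7.8; e = -11.8 − (-7.8) = -4
x=13: ŷ = 3 − 0.9·13 = -8.7; e = -7.7 − (-8.7) = 1

-4, -2, 4, 1, 3, 1, -4, 1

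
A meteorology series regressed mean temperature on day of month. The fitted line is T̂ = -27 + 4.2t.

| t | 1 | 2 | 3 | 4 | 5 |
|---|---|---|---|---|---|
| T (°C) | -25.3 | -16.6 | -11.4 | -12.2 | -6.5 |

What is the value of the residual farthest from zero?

r = 3

t=1: T̂ = -27 + 4.2·1 = -22.8; r = -25.3 − (-22.8) = -2.5
t=2: T̂ = -27 + 4.2·2 = -18.6; r = -16.6 − (-18.6) = 2
t=3: T̂ = -27 + 4.2·3 = -14.4; r = -11.4 − (-14.4) = 3
t=4: T̂ = -27 + 4.2·4 = -10.2; r = -12.2 − (-10.2) = -2
t=5: T̂ = -27 + 4.2·5 = -6; r = -6.5 − (-6) = -0.5
Largest |r| is 3 at t = 3, residual 3.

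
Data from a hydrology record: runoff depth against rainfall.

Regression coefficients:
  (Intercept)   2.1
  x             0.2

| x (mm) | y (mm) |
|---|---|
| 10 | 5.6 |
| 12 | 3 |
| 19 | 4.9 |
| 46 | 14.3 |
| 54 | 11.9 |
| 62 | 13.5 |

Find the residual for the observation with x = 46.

ŷ = 2.1 + 0.2·46 = 11.3
r = 14.3 − 11.3 = 3

r = 3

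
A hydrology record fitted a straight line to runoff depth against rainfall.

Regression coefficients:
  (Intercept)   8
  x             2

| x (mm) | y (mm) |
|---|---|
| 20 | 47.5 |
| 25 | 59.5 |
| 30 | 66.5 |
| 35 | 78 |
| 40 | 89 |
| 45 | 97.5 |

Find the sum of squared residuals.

SSE = 6

x=20: ŷ = 8 + 2·20 = 48; e = 47.5 − 48 = -0.5
x=25: ŷ = 8 + 2·25 = 58; e = 59.5 − 58 = 1.5
x=30: ŷ = 8 + 2·30 = 68; e = 66.5 − 68 = -1.5
x=35: ŷ = 8 + 2·35 = 78; e = 78 − 78 = 0
x=40: ŷ = 8 + 2·40 = 88; e = 89 − 88 = 1
x=45: ŷ = 8 + 2·45 = 98; e = 97.5 − 98 = -0.5
SSE = 0.25 + 2.25 + 2.25 + 0 + 1 + 0.25 = 6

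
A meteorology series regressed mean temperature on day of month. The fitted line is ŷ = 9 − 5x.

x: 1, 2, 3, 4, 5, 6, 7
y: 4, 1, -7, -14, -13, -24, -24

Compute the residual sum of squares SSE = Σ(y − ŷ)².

SSE = 36

x=1: ŷ = 9 − 5·1 = 4; r = 4 − 4 = 0
x=2: ŷ = 9 − 5·2 = -1; r = 1 − (-1) = 2
x=3: ŷ = 9 − 5·3 = -6; r = -7 − (-6) = -1
x=4: ŷ = 9 − 5·4 = -11; r = -14 − (-11) = -3
x=5: ŷ = 9 − 5·5 = -16; r = -13 − (-16) = 3
x=6: ŷ = 9 − 5·6 = -21; r = -24 − (-21) = -3
x=7: ŷ = 9 − 5·7 = -26; r = -24 − (-26) = 2
SSE = 0 + 4 + 1 + 9 + 9 + 9 + 4 = 36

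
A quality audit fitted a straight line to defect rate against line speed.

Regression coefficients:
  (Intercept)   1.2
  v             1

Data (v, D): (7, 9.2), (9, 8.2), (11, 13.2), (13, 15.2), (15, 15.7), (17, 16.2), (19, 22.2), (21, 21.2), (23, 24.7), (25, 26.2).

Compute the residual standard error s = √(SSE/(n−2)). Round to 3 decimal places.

v=7: D̂ = 1.2 + 7 = 8.2; e = 9.2 − 8.2 = 1
v=9: D̂ = 1.2 + 9 = 10.2; e = 8.2 − 10.2 = -2
v=11: D̂ = 1.2 + 11 = 12.2; e = 13.2 − 12.2 = 1
v=13: D̂ = 1.2 + 13 = 14.2; e = 15.2 − 14.2 = 1
v=15: D̂ = 1.2 + 15 = 16.2; e = 15.7 − 16.2 = -0.5
v=17: D̂ = 1.2 + 17 = 18.2; e = 16.2 − 18.2 = -2
v=19: D̂ = 1.2 + 19 = 20.2; e = 22.2 − 20.2 = 2
v=21: D̂ = 1.2 + 21 = 22.2; e = 21.2 − 22.2 = -1
v=23: D̂ = 1.2 + 23 = 24.2; e = 24.7 − 24.2 = 0.5
v=25: D̂ = 1.2 + 25 = 26.2; e = 26.2 − 26.2 = 0
SSE = 1 + 4 + 1 + 1 + 0.25 + 4 + 4 + 1 + 0.25 + 0 = 16.5
s = √(16.5/8) = √2.0625 ≈ 1.436

s = 1.436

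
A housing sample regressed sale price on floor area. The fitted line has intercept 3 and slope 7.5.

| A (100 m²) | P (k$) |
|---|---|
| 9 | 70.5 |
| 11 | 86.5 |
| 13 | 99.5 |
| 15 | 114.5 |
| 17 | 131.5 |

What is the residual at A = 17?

P̂ = 3 + 7.5·17 = 130.5
e = 131.5 − 130.5 = 1

e = 1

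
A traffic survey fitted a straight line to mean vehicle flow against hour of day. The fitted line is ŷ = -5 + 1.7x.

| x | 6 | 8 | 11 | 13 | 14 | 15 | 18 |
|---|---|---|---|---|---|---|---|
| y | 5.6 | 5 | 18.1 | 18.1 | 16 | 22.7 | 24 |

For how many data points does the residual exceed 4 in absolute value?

x=6: ŷ = -5 + 1.7·6 = 5.2; r = 5.6 − 5.2 = 0.4
x=8: ŷ = -5 + 1.7·8 = 8.6; r = 5 − 8.6 = -3.6
x=11: ŷ = -5 + 1.7·11 = 13.7; r = 18.1 − 13.7 = 4.4
x=13: ŷ = -5 + 1.7·13 = 17.1; r = 18.1 − 17.1 = 1
x=14: ŷ = -5 + 1.7·14 = 18.8; r = 16 − 18.8 = -2.8
x=15: ŷ = -5 + 1.7·15 = 20.5; r = 22.7 − 20.5 = 2.2
x=18: ŷ = -5 + 1.7·18 = 25.6; r = 24 − 25.6 = -1.6
|r| > 4: x=11 (|r|=4.4) → 1

1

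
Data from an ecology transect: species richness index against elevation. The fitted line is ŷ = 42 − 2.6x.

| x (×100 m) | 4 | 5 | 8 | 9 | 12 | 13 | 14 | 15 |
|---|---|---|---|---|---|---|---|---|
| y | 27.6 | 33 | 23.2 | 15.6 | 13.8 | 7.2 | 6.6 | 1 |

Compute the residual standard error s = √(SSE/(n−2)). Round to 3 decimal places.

s = 3.162

x=4: ŷ = 42 − 2.6·4 = 31.6; r = 27.6 − 31.6 = -4
x=5: ŷ = 42 − 2.6·5 = 29; r = 33 − 29 = 4
x=8: ŷ = 42 − 2.6·8 = 21.2; r = 23.2 − 21.2 = 2
x=9: ŷ = 42 − 2.6·9 = 18.6; r = 15.6 − 18.6 = -3
x=12: ŷ = 42 − 2.6·12 = 10.8; r = 13.8 − 10.8 = 3
x=13: ŷ = 42 − 2.6·13 = 8.2; r = 7.2 − 8.2 = -1
x=14: ŷ = 42 − 2.6·14 = 5.6; r = 6.6 − 5.6 = 1
x=15: ŷ = 42 − 2.6·15 = 3; r = 1 − 3 = -2
SSE = 16 + 16 + 4 + 9 + 9 + 1 + 1 + 4 = 60
s = √(60/6) = √10 ≈ 3.162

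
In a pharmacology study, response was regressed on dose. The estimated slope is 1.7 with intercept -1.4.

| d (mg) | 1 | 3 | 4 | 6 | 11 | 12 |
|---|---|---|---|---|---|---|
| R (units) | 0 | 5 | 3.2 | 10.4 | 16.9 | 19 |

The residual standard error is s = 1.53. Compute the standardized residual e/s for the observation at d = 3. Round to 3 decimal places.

R̂ = -1.4 + 1.7·3 = 3.7
e = 5 − 3.7 = 1.3
e/s = 1.3 / 1.53 = 0.850

0.850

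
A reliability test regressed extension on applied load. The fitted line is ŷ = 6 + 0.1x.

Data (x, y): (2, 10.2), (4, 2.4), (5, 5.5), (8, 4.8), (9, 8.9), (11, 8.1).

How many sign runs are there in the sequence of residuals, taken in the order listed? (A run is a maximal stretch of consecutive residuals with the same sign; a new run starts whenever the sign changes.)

x=2: ŷ = 6 + 0.1·2 = 6.2; e = 10.2 − 6.2 = 4
x=4: ŷ = 6 + 0.1·4 = 6.4; e = 2.4 − 6.4 = -4
x=5: ŷ = 6 + 0.1·5 = 6.5; e = 5.5 − 6.5 = -1
x=8: ŷ = 6 + 0.1·8 = 6.8; e = 4.8 − 6.8 = -2
x=9: ŷ = 6 + 0.1·9 = 6.9; e = 8.9 − 6.9 = 2
x=11: ŷ = 6 + 0.1·11 = 7.1; e = 8.1 − 7.1 = 1
Signs: + − − − + +
Runs: +×1, −×3, +×2 → 3

3 runs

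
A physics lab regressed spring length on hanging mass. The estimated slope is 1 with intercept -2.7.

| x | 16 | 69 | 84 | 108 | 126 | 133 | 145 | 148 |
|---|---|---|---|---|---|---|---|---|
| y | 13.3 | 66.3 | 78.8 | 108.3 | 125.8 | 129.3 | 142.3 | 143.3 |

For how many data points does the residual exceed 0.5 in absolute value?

5

x=16: ŷ = -2.7 + 16 = 13.3; r = 13.3 − 13.3 = 0
x=69: ŷ = -2.7 + 69 = 66.3; r = 66.3 − 66.3 = 0
x=84: ŷ = -2.7 + 84 = 81.3; r = 78.8 − 81.3 = -2.5
x=108: ŷ = -2.7 + 108 = 105.3; r = 108.3 − 105.3 = 3
x=126: ŷ = -2.7 + 126 = 123.3; r = 125.8 − 123.3 = 2.5
x=133: ŷ = -2.7 + 133 = 130.3; r = 129.3 − 130.3 = -1
x=145: ŷ = -2.7 + 145 = 142.3; r = 142.3 − 142.3 = 0
x=148: ŷ = -2.7 + 148 = 145.3; r = 143.3 − 145.3 = -2
|r| > 0.5: x=84 (|r|=2.5), x=108 (|r|=3), x=126 (|r|=2.5), x=133 (|r|=1), x=148 (|r|=2) → 5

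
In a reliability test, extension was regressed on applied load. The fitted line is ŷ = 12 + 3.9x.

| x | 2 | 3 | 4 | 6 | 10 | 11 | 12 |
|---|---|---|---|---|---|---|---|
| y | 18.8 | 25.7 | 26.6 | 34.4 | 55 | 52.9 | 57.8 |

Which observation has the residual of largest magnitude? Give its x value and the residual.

x=2: ŷ = 12 + 3.9·2 = 19.8; e = 18.8 − 19.8 = -1
x=3: ŷ = 12 + 3.9·3 = 23.7; e = 25.7 − 23.7 = 2
x=4: ŷ = 12 + 3.9·4 = 27.6; e = 26.6 − 27.6 = -1
x=6: ŷ = 12 + 3.9·6 = 35.4; e = 34.4 − 35.4 = -1
x=10: ŷ = 12 + 3.9·10 = 51; e = 55 − 51 = 4
x=11: ŷ = 12 + 3.9·11 = 54.9; e = 52.9 − 54.9 = -2
x=12: ŷ = 12 + 3.9·12 = 58.8; e = 57.8 − 58.8 = -1
Largest |e| is 4 at x = 10, residual 4.

x = 10, e = 4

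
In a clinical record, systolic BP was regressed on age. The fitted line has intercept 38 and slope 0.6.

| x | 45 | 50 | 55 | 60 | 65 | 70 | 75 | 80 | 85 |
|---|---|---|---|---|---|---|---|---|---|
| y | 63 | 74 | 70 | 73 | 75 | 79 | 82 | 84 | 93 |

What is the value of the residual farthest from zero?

e = 6

x=45: ŷ = 38 + 0.6·45 = 65; e = 63 − 65 = -2
x=50: ŷ = 38 + 0.6·50 = 68; e = 74 − 68 = 6
x=55: ŷ = 38 + 0.6·55 = 71; e = 70 − 71 = -1
x=60: ŷ = 38 + 0.6·60 = 74; e = 73 − 74 = -1
x=65: ŷ = 38 + 0.6·65 = 77; e = 75 − 77 = -2
x=70: ŷ = 38 + 0.6·70 = 80; e = 79 − 80 = -1
x=75: ŷ = 38 + 0.6·75 = 83; e = 82 − 83 = -1
x=80: ŷ = 38 + 0.6·80 = 86; e = 84 − 86 = -2
x=85: ŷ = 38 + 0.6·85 = 89; e = 93 − 89 = 4
Largest |e| is 6 at x = 50, residual 6.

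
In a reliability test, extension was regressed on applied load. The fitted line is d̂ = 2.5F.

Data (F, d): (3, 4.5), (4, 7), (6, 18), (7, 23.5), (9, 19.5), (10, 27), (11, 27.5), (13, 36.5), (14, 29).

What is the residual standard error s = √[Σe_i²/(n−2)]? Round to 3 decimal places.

F=3: d̂ = 2.5·3 = 7.5; e = 4.5 − 7.5 = -3
F=4: d̂ = 2.5·4 = 10; e = 7 − 10 = -3
F=6: d̂ = 2.5·6 = 15; e = 18 − 15 = 3
F=7: d̂ = 2.5·7 = 17.5; e = 23.5 − 17.5 = 6
F=9: d̂ = 2.5·9 = 22.5; e = 19.5 − 22.5 = -3
F=10: d̂ = 2.5·10 = 25; e = 27 − 25 = 2
F=11: d̂ = 2.5·11 = 27.5; e = 27.5 − 27.5 = 0
F=13: d̂ = 2.5·13 = 32.5; e = 36.5 − 32.5 = 4
F=14: d̂ = 2.5·14 = 35; e = 29 − 35 = -6
SSE = 9 + 9 + 9 + 36 + 9 + 4 + 0 + 16 + 36 = 128
s = √(128/7) = √18.2857 ≈ 4.276

s = 4.276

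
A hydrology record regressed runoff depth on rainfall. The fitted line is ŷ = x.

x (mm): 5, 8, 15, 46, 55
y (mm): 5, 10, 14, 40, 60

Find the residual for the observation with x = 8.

ŷ = 8 = 8
r = 10 − 8 = 2

r = 2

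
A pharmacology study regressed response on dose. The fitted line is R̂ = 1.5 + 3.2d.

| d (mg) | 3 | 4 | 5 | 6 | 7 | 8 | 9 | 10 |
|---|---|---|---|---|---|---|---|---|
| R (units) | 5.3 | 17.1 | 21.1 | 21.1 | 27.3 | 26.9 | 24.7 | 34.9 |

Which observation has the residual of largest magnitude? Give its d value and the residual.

d = 3, e = -5.8

d=3: R̂ = 1.5 + 3.2·3 = 11.1; e = 5.3 − 11.1 = -5.8
d=4: R̂ = 1.5 + 3.2·4 = 14.3; e = 17.1 − 14.3 = 2.8
d=5: R̂ = 1.5 + 3.2·5 = 17.5; e = 21.1 − 17.5 = 3.6
d=6: R̂ = 1.5 + 3.2·6 = 20.7; e = 21.1 − 20.7 = 0.4
d=7: R̂ = 1.5 + 3.2·7 = 23.9; e = 27.3 − 23.9 = 3.4
d=8: R̂ = 1.5 + 3.2·8 = 27.1; e = 26.9 − 27.1 = -0.2
d=9: R̂ = 1.5 + 3.2·9 = 30.3; e = 24.7 − 30.3 = -5.6
d=10: R̂ = 1.5 + 3.2·10 = 33.5; e = 34.9 − 33.5 = 1.4
Largest |e| is 5.8 at d = 3, residual -5.8.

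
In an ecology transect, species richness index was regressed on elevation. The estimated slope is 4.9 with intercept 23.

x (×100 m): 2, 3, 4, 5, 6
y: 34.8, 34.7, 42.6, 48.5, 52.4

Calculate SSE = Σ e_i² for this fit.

SSE = 14

x=2: ŷ = 23 + 4.9·2 = 32.8; e = 34.8 − 32.8 = 2
x=3: ŷ = 23 + 4.9·3 = 37.7; e = 34.7 − 37.7 = -3
x=4: ŷ = 23 + 4.9·4 = 42.6; e = 42.6 − 42.6 = 0
x=5: ŷ = 23 + 4.9·5 = 47.5; e = 48.5 − 47.5 = 1
x=6: ŷ = 23 + 4.9·6 = 52.4; e = 52.4 − 52.4 = 0
SSE = 4 + 9 + 0 + 1 + 0 = 14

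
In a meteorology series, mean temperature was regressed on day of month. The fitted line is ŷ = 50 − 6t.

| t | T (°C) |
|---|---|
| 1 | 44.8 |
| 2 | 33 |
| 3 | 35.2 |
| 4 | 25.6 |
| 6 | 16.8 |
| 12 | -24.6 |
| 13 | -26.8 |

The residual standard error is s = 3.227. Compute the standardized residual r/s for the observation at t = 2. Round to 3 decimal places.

-1.549

ŷ = 50 − 6·2 = 38
r = 33 − 38 = -5
r/s = -5 / 3.227 = -1.549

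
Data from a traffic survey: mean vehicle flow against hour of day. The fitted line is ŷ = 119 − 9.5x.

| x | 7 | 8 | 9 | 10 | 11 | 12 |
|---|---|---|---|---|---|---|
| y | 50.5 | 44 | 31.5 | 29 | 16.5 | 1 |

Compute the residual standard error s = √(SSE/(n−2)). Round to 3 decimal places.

s = 3.674

x=7: ŷ = 119 − 9.5·7 = 52.5; r = 50.5 − 52.5 = -2
x=8: ŷ = 119 − 9.5·8 = 43; r = 44 − 43 = 1
x=9: ŷ = 119 − 9.5·9 = 33.5; r = 31.5 − 33.5 = -2
x=10: ŷ = 119 − 9.5·10 = 24; r = 29 − 24 = 5
x=11: ŷ = 119 − 9.5·11 = 14.5; r = 16.5 − 14.5 = 2
x=12: ŷ = 119 − 9.5·12 = 5; r = 1 − 5 = -4
SSE = 4 + 1 + 4 + 25 + 4 + 16 = 54
s = √(54/4) = √13.5 ≈ 3.674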